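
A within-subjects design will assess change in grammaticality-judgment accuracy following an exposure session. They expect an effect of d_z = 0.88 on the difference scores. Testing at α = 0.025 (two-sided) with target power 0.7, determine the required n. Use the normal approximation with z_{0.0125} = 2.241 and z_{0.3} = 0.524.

n = 10 pairs

For a paired (one-sample on differences) test: n = ((z_{α/2} + z_β) / d)².
z_{α/2} + z_β = 2.241 + 0.524 = 2.765.
n = (2.765 / 0.88)² = 3.142² = 9.87.
Round up.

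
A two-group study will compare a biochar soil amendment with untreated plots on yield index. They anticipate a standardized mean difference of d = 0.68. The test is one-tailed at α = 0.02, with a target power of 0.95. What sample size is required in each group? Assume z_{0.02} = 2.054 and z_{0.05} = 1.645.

For two independent groups with equal n: n = 2·((z_{α} + z_β) / d)².
z_{α} + z_β = 2.054 + 1.645 = 3.699.
n = 2 × (3.699 / 0.68)² = 2 × 5.440² = 2 × 29.59 = 59.2.
Round up to the next whole participant.

n = 60 per group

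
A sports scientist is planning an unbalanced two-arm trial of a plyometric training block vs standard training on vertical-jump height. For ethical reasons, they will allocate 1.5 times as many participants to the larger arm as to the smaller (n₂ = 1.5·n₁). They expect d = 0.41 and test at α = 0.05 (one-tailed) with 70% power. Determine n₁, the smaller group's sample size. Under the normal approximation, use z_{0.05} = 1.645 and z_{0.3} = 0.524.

n₁ = 47

With allocation ratio k = n₂/n₁ = 1.5, Var(x̄₁−x̄₂) = σ²(1/n₁ + 1/(k·n₁)) = σ²·(k+1)/(k·n₁).
So n₁ = (1 + 1/k)·((z_{α} + z_β)/d)² = 1.667 × (2.169/0.41)².
n₁ = 1.667 × 27.99 = 46.6.
Round up: n₁ = 47, giving n₂ = ⌈1.5 × 47⌉ = ⌈70.5⌉ = 71.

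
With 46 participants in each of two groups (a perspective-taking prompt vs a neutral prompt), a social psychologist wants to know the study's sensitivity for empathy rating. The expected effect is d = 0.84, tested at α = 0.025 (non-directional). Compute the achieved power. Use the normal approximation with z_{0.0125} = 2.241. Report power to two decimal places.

For two equal groups, power = Φ(d·√(n/2) − z_{α/2}).
d·√(n/2) = 0.84 × √(46/2) = 0.84 × 4.796 = 4.028.
z_β = 4.028 − 2.241 = 1.787.
Power = Φ(1.787) = 0.963.

power ≈ 0.96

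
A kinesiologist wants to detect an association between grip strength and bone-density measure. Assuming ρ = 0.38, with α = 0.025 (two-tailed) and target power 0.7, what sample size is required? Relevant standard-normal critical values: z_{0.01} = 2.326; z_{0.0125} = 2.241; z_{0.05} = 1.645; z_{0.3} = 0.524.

n = 51

Fisher's z: C = ½·ln((1+r)/(1−r)) = ½·ln(2.2258) = 0.4001.
n = ((z_{α/2} + z_β)/C)² + 3.
(2.241 + 0.524) / 0.4001 = 2.765 / 0.4001 = 6.911.
n = 6.911² + 3 = 47.76 + 3 = 50.8.
Round up.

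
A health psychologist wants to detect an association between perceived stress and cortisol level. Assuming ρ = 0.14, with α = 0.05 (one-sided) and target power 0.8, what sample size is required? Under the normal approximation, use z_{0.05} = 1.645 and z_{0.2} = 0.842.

Fisher's z: C = ½·ln((1+r)/(1−r)) = ½·ln(1.3256) = 0.1409.
n = ((z_{α} + z_β)/C)² + 3.
(1.645 + 0.842) / 0.1409 = 2.487 / 0.1409 = 17.651.
n = 17.651² + 3 = 311.55 + 3 = 314.6.
Round up.

n = 315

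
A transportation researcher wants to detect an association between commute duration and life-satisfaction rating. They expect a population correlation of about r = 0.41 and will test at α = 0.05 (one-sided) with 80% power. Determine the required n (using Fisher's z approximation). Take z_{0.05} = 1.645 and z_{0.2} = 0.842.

Fisher's z: C = ½·ln((1+r)/(1−r)) = ½·ln(2.3898) = 0.4356.
n = ((z_{α} + z_β)/C)² + 3.
(1.645 + 0.842) / 0.4356 = 2.487 / 0.4356 = 5.709.
n = 5.709² + 3 = 32.60 + 3 = 35.6.
Round up.

n = 36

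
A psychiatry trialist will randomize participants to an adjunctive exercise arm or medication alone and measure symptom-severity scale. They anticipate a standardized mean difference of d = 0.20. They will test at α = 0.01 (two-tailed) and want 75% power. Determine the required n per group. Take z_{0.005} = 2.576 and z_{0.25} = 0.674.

For two independent groups with equal n: n = 2·((z_{α/2} + z_β) / d)².
z_{α/2} + z_β = 2.576 + 0.674 = 3.250.
n = 2 × (3.250 / 0.20)² = 2 × 16.250² = 2 × 264.06 = 528.1.
Round up to the next whole participant.

n = 529 per group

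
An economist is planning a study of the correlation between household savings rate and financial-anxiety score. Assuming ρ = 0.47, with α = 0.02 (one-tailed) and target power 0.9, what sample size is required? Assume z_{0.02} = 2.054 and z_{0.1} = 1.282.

Fisher's z: C = ½·ln((1+r)/(1−r)) = ½·ln(2.7736) = 0.5101.
n = ((z_{α} + z_β)/C)² + 3.
(2.054 + 1.282) / 0.5101 = 3.336 / 0.5101 = 6.540.
n = 6.540² + 3 = 42.77 + 3 = 45.8.
Round up.

n = 46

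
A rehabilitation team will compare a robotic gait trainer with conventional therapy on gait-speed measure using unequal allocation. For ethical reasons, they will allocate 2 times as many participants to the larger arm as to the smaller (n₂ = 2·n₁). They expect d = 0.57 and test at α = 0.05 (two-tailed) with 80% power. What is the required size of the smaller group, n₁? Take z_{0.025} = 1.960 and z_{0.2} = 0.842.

With allocation ratio k = n₂/n₁ = 2, Var(x̄₁−x̄₂) = σ²(1/n₁ + 1/(k·n₁)) = σ²·(k+1)/(k·n₁).
So n₁ = (1 + 1/k)·((z_{α/2} + z_β)/d)² = 1.500 × (2.802/0.57)².
n₁ = 1.500 × 24.16 = 36.2.
Round up: n₁ = 37, giving n₂ = 2 × 37 = 74.

n₁ = 37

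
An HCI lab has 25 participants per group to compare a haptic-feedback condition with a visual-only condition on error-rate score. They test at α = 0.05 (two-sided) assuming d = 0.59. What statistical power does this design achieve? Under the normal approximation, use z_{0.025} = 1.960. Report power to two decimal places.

For two equal groups, power = Φ(d·√(n/2) − z_{α/2}).
d·√(n/2) = 0.59 × √(25/2) = 0.59 × 3.536 = 2.086.
z_β = 2.086 − 1.960 = 0.126.
Power = Φ(0.126) = 0.550.

power ≈ 0.55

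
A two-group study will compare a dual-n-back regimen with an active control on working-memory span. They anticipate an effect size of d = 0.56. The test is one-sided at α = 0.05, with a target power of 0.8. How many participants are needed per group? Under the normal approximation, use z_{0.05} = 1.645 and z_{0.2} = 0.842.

n = 40 per group

For two independent groups with equal n: n = 2·((z_{α} + z_β) / d)².
z_{α} + z_β = 1.645 + 0.842 = 2.487.
n = 2 × (2.487 / 0.56)² = 2 × 4.441² = 2 × 19.72 = 39.4.
Round up to the next whole participant.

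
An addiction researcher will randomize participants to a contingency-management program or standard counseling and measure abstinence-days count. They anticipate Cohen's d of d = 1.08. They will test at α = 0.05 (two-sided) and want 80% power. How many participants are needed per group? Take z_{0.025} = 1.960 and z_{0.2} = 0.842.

For two independent groups with equal n: n = 2·((z_{α/2} + z_β) / d)².
z_{α/2} + z_β = 1.960 + 0.842 = 2.802.
n = 2 × (2.802 / 1.08)² = 2 × 2.594² = 2 × 6.73 = 13.5.
Round up to the next whole participant.

n = 14 per group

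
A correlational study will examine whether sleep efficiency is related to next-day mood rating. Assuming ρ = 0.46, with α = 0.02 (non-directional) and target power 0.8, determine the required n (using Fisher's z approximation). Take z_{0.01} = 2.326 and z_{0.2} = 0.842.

Fisher's z: C = ½·ln((1+r)/(1−r)) = ½·ln(2.7037) = 0.4973.
n = ((z_{α/2} + z_β)/C)² + 3.
(2.326 + 0.842) / 0.4973 = 3.168 / 0.4973 = 6.370.
n = 6.370² + 3 = 40.58 + 3 = 43.6.
Round up.

n = 44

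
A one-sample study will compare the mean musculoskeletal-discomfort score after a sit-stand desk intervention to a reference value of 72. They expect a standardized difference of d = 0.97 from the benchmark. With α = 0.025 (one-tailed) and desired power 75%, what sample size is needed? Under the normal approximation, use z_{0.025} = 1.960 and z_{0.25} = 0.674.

For a one-sample test: n = ((z_{α} + z_β) / d)².
z_{α} + z_β = 1.960 + 0.674 = 2.634.
n = (2.634 / 0.97)² = 2.715² = 7.37.
Round up.

n = 8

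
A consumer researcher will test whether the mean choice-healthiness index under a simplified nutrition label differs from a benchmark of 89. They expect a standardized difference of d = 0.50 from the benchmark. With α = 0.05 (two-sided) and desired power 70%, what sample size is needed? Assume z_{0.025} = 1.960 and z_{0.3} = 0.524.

For a one-sample test: n = ((z_{α/2} + z_β) / d)².
z_{α/2} + z_β = 1.960 + 0.524 = 2.484.
n = (2.484 / 0.50)² = 4.968² = 24.68.
Round up.

n = 25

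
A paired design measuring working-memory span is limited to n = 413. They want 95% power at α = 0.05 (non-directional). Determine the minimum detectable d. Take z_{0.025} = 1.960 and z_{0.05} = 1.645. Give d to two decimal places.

For a single sample (or paired design) of n = 413: d_min = (z_{α/2} + z_β)/√n.
z-sum = 1.960 + 1.645 = 3.605.
d_min = 3.605 / √413 = 3.605 / 20.322 = 0.177.

d_min ≈ 0.18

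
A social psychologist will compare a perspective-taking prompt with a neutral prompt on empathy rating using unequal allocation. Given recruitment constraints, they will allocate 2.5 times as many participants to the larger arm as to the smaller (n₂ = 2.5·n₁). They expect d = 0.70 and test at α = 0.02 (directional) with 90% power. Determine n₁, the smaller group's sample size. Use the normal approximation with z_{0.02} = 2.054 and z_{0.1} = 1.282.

With allocation ratio k = n₂/n₁ = 2.5, Var(x̄₁−x̄₂) = σ²(1/n₁ + 1/(k·n₁)) = σ²·(k+1)/(k·n₁).
So n₁ = (1 + 1/k)·((z_{α} + z_β)/d)² = 1.400 × (3.336/0.70)².
n₁ = 1.400 × 22.71 = 31.8.
Round up: n₁ = 32, giving n₂ = 2.5 × 32 = 80.

n₁ = 32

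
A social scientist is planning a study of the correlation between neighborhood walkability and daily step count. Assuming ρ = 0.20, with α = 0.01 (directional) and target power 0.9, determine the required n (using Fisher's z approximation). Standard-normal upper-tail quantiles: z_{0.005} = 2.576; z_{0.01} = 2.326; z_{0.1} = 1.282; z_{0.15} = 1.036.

n = 320

Fisher's z: C = ½·ln((1+r)/(1−r)) = ½·ln(1.5000) = 0.2027.
n = ((z_{α} + z_β)/C)² + 3.
(2.326 + 1.282) / 0.2027 = 3.608 / 0.2027 = 17.800.
n = 17.800² + 3 = 316.83 + 3 = 319.8.
Round up.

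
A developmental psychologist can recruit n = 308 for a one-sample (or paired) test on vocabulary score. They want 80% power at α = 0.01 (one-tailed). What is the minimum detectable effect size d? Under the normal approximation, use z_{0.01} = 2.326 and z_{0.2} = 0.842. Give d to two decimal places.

d_min ≈ 0.18

For a single sample (or paired design) of n = 308: d_min = (z_{α} + z_β)/√n.
z-sum = 2.326 + 0.842 = 3.168.
d_min = 3.168 / √308 = 3.168 / 17.550 = 0.181.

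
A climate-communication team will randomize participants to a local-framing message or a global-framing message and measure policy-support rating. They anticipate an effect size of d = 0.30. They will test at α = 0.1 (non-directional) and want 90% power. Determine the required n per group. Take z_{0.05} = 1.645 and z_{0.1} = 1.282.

For two independent groups with equal n: n = 2·((z_{α/2} + z_β) / d)².
z_{α/2} + z_β = 1.645 + 1.282 = 2.927.
n = 2 × (2.927 / 0.30)² = 2 × 9.757² = 2 × 95.19 = 190.4.
Round up to the next whole participant.

n = 191 per group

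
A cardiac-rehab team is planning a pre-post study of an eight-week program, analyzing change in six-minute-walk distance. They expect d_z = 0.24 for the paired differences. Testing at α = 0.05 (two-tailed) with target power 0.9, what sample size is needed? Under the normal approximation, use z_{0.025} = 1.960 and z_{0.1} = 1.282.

n = 183 pairs

For a paired (one-sample on differences) test: n = ((z_{α/2} + z_β) / d)².
z_{α/2} + z_β = 1.960 + 1.282 = 3.242.
n = (3.242 / 0.24)² = 13.508² = 182.48.
Round up.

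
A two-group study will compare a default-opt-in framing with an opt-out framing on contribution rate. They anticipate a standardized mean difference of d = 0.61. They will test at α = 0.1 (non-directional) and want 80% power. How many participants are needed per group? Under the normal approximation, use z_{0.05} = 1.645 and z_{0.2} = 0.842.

For two independent groups with equal n: n = 2·((z_{α/2} + z_β) / d)².
z_{α/2} + z_β = 1.645 + 0.842 = 2.487.
n = 2 × (2.487 / 0.61)² = 2 × 4.077² = 2 × 16.62 = 33.2.
Round up to the next whole participant.

n = 34 per group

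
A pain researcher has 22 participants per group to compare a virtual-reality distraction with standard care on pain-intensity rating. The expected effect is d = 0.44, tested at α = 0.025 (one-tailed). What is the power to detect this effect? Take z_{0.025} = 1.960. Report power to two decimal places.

For two equal groups, power = Φ(d·√(n/2) − z_{α}).
d·√(n/2) = 0.44 × √(22/2) = 0.44 × 3.317 = 1.459.
z_β = 1.459 − 1.960 = -0.501.
Power = Φ(-0.501) = 0.308.

power ≈ 0.31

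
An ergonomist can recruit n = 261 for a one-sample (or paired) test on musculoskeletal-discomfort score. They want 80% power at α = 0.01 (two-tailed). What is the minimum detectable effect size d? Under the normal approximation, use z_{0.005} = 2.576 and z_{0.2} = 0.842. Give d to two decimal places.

For a single sample (or paired design) of n = 261: d_min = (z_{α/2} + z_β)/√n.
z-sum = 2.576 + 0.842 = 3.418.
d_min = 3.418 / √261 = 3.418 / 16.155 = 0.212.

d_min ≈ 0.21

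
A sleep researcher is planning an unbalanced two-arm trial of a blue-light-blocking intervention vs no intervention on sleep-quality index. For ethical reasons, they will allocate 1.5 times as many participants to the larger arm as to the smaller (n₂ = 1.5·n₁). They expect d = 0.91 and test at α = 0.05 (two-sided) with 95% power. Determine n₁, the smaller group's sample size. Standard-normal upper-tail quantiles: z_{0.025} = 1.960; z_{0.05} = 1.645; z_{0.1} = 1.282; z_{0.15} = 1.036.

n₁ = 27

With allocation ratio k = n₂/n₁ = 1.5, Var(x̄₁−x̄₂) = σ²(1/n₁ + 1/(k·n₁)) = σ²·(k+1)/(k·n₁).
So n₁ = (1 + 1/k)·((z_{α/2} + z_β)/d)² = 1.667 × (3.605/0.91)².
n₁ = 1.667 × 15.69 = 26.2.
Round up: n₁ = 27, giving n₂ = ⌈1.5 × 27⌉ = ⌈40.5⌉ = 41.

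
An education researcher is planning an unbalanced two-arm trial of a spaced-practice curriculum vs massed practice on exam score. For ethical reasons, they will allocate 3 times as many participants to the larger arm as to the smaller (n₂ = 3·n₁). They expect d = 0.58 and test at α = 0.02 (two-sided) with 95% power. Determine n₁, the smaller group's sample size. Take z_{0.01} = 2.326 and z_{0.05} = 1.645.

n₁ = 63

With allocation ratio k = n₂/n₁ = 3, Var(x̄₁−x̄₂) = σ²(1/n₁ + 1/(k·n₁)) = σ²·(k+1)/(k·n₁).
So n₁ = (1 + 1/k)·((z_{α/2} + z_β)/d)² = 1.333 × (3.971/0.58)².
n₁ = 1.333 × 46.88 = 62.5.
Round up: n₁ = 63, giving n₂ = 3 × 63 = 189.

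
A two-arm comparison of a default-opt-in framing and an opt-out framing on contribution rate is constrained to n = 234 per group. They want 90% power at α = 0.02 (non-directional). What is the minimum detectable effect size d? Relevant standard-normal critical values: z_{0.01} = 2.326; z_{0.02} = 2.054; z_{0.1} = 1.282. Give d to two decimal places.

d_min ≈ 0.33

For two independent groups of n = 234 each: d_min = (z_{α/2} + z_β)·√(2/n).
z-sum = 2.326 + 1.282 = 3.608.
d_min = 3.608 × √(2/234) = 3.608 × 0.0925 = 0.334.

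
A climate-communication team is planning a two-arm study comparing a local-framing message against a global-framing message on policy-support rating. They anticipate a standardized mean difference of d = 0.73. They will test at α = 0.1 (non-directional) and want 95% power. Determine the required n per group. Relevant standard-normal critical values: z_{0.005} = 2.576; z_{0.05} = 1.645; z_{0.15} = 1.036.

For two independent groups with equal n: n = 2·((z_{α/2} + z_β) / d)².
z_{α/2} + z_β = 1.645 + 1.645 = 3.290.
n = 2 × (3.290 / 0.73)² = 2 × 4.507² = 2 × 20.31 = 40.6.
Round up to the next whole participant.

n = 41 per group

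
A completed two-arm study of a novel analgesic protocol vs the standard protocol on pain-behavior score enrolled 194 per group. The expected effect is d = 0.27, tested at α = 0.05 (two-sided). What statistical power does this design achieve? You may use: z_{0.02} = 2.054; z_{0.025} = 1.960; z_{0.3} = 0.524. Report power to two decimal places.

power ≈ 0.76

For two equal groups, power = Φ(d·√(n/2) − z_{α/2}).
d·√(n/2) = 0.27 × √(194/2) = 0.27 × 9.849 = 2.659.
z_β = 2.659 − 1.960 = 0.699.
Power = Φ(0.699) = 0.758.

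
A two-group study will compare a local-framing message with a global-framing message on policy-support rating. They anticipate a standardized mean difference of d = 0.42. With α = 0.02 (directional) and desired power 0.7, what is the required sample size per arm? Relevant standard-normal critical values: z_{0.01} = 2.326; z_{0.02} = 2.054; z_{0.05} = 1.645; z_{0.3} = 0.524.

For two independent groups with equal n: n = 2·((z_{α} + z_β) / d)².
z_{α} + z_β = 2.054 + 0.524 = 2.578.
n = 2 × (2.578 / 0.42)² = 2 × 6.138² = 2 × 37.68 = 75.4.
Round up to the next whole participant.

n = 76 per group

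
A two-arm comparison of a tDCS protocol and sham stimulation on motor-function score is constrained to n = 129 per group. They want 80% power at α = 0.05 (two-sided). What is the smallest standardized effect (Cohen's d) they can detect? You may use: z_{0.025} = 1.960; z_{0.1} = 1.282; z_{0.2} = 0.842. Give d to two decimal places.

d_min ≈ 0.35

For two independent groups of n = 129 each: d_min = (z_{α/2} + z_β)·√(2/n).
z-sum = 1.960 + 0.842 = 2.802.
d_min = 2.802 × √(2/129) = 2.802 × 0.1245 = 0.349.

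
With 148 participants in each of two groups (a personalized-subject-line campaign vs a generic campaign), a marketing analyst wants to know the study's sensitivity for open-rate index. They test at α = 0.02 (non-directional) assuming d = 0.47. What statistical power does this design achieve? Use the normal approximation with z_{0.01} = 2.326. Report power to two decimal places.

For two equal groups, power = Φ(d·√(n/2) − z_{α/2}).
d·√(n/2) = 0.47 × √(148/2) = 0.47 × 8.602 = 4.043.
z_β = 4.043 − 2.326 = 1.717.
Power = Φ(1.717) = 0.957.

power ≈ 0.96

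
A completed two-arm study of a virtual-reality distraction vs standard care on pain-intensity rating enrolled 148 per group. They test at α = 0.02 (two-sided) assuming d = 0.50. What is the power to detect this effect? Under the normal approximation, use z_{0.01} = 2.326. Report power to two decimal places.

For two equal groups, power = Φ(d·√(n/2) − z_{α/2}).
d·√(n/2) = 0.50 × √(148/2) = 0.50 × 8.602 = 4.301.
z_β = 4.301 − 2.326 = 1.975.
Power = Φ(1.975) = 0.976.

power ≈ 0.98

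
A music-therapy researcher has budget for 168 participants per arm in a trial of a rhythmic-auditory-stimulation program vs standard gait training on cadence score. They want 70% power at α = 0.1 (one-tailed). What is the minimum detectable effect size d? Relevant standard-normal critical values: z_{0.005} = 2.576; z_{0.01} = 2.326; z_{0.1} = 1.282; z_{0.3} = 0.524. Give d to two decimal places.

d_min ≈ 0.20

For two independent groups of n = 168 each: d_min = (z_{α} + z_β)·√(2/n).
z-sum = 1.282 + 0.524 = 1.806.
d_min = 1.806 × √(2/168) = 1.806 × 0.1091 = 0.197.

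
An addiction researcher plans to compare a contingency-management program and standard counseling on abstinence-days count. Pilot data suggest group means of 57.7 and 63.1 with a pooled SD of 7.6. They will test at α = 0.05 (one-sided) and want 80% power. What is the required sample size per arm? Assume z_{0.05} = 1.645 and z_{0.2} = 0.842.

n = 25 per group

Cohen's d = |M₁ − M₂| / SD_pooled = |57.7 − 63.1| / 7.6 = 5.4 / 7.6 = 0.711.
For two independent groups with equal n: n = 2·((z_{α} + z_β) / d)².
z_{α} + z_β = 1.645 + 0.842 = 2.487.
n = 2 × (2.487 / 0.711)² = 2 × 3.498² = 2 × 12.24 = 24.5.
Round up to the next whole participant.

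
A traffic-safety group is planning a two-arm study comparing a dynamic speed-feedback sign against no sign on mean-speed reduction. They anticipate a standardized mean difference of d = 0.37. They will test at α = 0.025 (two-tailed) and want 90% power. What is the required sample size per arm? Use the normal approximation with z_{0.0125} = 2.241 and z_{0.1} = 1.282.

n = 182 per group

For two independent groups with equal n: n = 2·((z_{α/2} + z_β) / d)².
z_{α/2} + z_β = 2.241 + 1.282 = 3.523.
n = 2 × (3.523 / 0.37)² = 2 × 9.522² = 2 × 90.66 = 181.3.
Round up to the next whole participant.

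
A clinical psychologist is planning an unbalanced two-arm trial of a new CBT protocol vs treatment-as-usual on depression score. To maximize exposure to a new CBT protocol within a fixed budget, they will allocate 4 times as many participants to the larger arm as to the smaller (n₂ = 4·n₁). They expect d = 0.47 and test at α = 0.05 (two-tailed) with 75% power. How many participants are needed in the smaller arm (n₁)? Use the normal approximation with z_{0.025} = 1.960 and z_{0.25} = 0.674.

n₁ = 40

With allocation ratio k = n₂/n₁ = 4, Var(x̄₁−x̄₂) = σ²(1/n₁ + 1/(k·n₁)) = σ²·(k+1)/(k·n₁).
So n₁ = (1 + 1/k)·((z_{α/2} + z_β)/d)² = 1.250 × (2.634/0.47)².
n₁ = 1.250 × 31.41 = 39.3.
Round up: n₁ = 40, giving n₂ = 4 × 40 = 160.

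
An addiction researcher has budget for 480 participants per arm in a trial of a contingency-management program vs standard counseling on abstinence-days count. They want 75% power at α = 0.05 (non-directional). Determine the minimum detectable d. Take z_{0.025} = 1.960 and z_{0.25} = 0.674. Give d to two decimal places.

For two independent groups of n = 480 each: d_min = (z_{α/2} + z_β)·√(2/n).
z-sum = 1.960 + 0.674 = 2.634.
d_min = 2.634 × √(2/480) = 2.634 × 0.0645 = 0.170.

d_min ≈ 0.17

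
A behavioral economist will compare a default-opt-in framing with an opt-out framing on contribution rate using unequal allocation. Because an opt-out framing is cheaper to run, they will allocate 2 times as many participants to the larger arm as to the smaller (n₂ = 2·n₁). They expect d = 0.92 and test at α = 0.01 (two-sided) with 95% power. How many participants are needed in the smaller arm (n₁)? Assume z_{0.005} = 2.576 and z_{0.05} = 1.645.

With allocation ratio k = n₂/n₁ = 2, Var(x̄₁−x̄₂) = σ²(1/n₁ + 1/(k·n₁)) = σ²·(k+1)/(k·n₁).
So n₁ = (1 + 1/k)·((z_{α/2} + z_β)/d)² = 1.500 × (4.221/0.92)².
n₁ = 1.500 × 21.05 = 31.6.
Round up: n₁ = 32, giving n₂ = 2 × 32 = 64.

n₁ = 32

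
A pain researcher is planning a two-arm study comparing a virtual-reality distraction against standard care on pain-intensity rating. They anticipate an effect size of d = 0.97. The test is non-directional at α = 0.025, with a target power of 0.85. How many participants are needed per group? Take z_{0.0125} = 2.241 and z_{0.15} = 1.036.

n = 23 per group

For two independent groups with equal n: n = 2·((z_{α/2} + z_β) / d)².
z_{α/2} + z_β = 2.241 + 1.036 = 3.277.
n = 2 × (3.277 / 0.97)² = 2 × 3.378² = 2 × 11.41 = 22.8.
Round up to the next whole participant.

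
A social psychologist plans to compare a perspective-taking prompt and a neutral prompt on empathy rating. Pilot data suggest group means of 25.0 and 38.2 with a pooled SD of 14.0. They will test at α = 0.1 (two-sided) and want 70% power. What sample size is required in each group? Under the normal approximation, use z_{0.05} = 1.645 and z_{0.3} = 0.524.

Cohen's d = |M₁ − M₂| / SD_pooled = |25.0 − 38.2| / 14.0 = 13.2 / 14.0 = 0.943.
For two independent groups with equal n: n = 2·((z_{α/2} + z_β) / d)².
z_{α/2} + z_β = 1.645 + 0.524 = 2.169.
n = 2 × (2.169 / 0.943)² = 2 × 2.300² = 2 × 5.29 = 10.6.
Round up to the next whole participant.

n = 11 per group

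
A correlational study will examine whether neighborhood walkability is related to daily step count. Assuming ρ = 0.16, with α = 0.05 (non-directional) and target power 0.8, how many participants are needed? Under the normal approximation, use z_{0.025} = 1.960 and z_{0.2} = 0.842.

Fisher's z: C = ½·ln((1+r)/(1−r)) = ½·ln(1.3810) = 0.1614.
n = ((z_{α/2} + z_β)/C)² + 3.
(1.960 + 0.842) / 0.1614 = 2.802 / 0.1614 = 17.361.
n = 17.361² + 3 = 301.39 + 3 = 304.4.
Round up.

n = 305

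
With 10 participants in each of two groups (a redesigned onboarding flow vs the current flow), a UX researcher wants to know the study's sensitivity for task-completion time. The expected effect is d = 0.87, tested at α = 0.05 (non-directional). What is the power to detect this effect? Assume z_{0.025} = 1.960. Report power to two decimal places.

power ≈ 0.49

For two equal groups, power = Φ(d·√(n/2) − z_{α/2}).
d·√(n/2) = 0.87 × √(10/2) = 0.87 × 2.236 = 1.945.
z_β = 1.945 − 1.960 = -0.015.
Power = Φ(-0.015) = 0.494.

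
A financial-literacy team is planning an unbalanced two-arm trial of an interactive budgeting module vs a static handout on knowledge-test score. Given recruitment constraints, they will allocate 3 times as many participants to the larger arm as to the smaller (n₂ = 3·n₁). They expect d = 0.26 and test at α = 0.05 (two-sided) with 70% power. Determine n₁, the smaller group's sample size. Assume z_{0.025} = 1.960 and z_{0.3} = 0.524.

n₁ = 122

With allocation ratio k = n₂/n₁ = 3, Var(x̄₁−x̄₂) = σ²(1/n₁ + 1/(k·n₁)) = σ²·(k+1)/(k·n₁).
So n₁ = (1 + 1/k)·((z_{α/2} + z_β)/d)² = 1.333 × (2.484/0.26)².
n₁ = 1.333 × 91.28 = 121.7.
Round up: n₁ = 122, giving n₂ = 3 × 122 = 366.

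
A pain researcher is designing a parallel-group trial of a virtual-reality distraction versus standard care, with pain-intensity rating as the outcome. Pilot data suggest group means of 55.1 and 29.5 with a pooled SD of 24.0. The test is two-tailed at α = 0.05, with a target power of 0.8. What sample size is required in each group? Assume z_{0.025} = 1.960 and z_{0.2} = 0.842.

n = 14 per group

Cohen's d = |M₁ − M₂| / SD_pooled = |55.1 − 29.5| / 24.0 = 25.6 / 24.0 = 1.067.
For two independent groups with equal n: n = 2·((z_{α/2} + z_β) / d)².
z_{α/2} + z_β = 1.960 + 0.842 = 2.802.
n = 2 × (2.802 / 1.067)² = 2 × 2.626² = 2 × 6.90 = 13.8.
Round up to the next whole participant.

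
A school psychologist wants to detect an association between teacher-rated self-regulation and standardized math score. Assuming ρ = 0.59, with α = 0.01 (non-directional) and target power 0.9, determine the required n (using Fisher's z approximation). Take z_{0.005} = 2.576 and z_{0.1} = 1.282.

n = 36

Fisher's z: C = ½·ln((1+r)/(1−r)) = ½·ln(3.8780) = 0.6777.
n = ((z_{α/2} + z_β)/C)² + 3.
(2.576 + 1.282) / 0.6777 = 3.858 / 0.6777 = 5.693.
n = 5.693² + 3 = 32.41 + 3 = 35.4.
Round up.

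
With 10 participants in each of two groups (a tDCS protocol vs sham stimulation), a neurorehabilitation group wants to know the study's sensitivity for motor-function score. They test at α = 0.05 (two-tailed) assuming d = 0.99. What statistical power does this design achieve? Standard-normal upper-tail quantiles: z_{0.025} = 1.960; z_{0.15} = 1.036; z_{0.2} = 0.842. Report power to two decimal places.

power ≈ 0.60

For two equal groups, power = Φ(d·√(n/2) − z_{α/2}).
d·√(n/2) = 0.99 × √(10/2) = 0.99 × 2.236 = 2.214.
z_β = 2.214 − 1.960 = 0.254.
Power = Φ(0.254) = 0.600.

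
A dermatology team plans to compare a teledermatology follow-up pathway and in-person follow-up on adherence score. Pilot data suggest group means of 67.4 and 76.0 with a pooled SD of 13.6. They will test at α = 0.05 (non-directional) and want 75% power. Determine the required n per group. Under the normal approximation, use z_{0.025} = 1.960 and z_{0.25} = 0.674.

n = 35 per group

Cohen's d = |M₁ − M₂| / SD_pooled = |67.4 − 76.0| / 13.6 = 8.6 / 13.6 = 0.632.
For two independent groups with equal n: n = 2·((z_{α/2} + z_β) / d)².
z_{α/2} + z_β = 1.960 + 0.674 = 2.634.
n = 2 × (2.634 / 0.632)² = 2 × 4.168² = 2 × 17.37 = 34.7.
Round up to the next whole participant.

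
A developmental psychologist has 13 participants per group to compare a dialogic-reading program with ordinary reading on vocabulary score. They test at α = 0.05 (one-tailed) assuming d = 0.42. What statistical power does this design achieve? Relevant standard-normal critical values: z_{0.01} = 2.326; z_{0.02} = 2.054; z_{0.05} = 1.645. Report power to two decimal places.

For two equal groups, power = Φ(d·√(n/2) − z_{α}).
d·√(n/2) = 0.42 × √(13/2) = 0.42 × 2.550 = 1.071.
z_β = 1.071 − 1.645 = -0.574.
Power = Φ(-0.574) = 0.283.

power ≈ 0.28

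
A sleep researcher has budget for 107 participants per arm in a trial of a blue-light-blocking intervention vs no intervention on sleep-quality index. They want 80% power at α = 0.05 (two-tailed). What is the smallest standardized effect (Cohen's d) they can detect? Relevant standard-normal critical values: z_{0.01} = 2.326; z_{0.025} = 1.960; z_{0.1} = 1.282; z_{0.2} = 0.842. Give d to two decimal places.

For two independent groups of n = 107 each: d_min = (z_{α/2} + z_β)·√(2/n).
z-sum = 1.960 + 0.842 = 2.802.
d_min = 2.802 × √(2/107) = 2.802 × 0.1367 = 0.383.

d_min ≈ 0.38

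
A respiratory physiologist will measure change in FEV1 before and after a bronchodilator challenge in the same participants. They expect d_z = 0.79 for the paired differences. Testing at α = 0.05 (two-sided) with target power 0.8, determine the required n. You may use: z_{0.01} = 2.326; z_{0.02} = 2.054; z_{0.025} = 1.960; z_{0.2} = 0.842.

For a paired (one-sample on differences) test: n = ((z_{α/2} + z_β) / d)².
z_{α/2} + z_β = 1.960 + 0.842 = 2.802.
n = (2.802 / 0.79)² = 3.547² = 12.58.
Round up.

n = 13 pairs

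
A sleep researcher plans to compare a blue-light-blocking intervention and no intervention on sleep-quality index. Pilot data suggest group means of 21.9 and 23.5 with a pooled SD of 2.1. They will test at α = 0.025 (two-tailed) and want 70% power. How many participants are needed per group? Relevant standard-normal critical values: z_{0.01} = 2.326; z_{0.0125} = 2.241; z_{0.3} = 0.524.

Cohen's d = |M₁ − M₂| / SD_pooled = |21.9 − 23.5| / 2.1 = 1.6 / 2.1 = 0.762.
For two independent groups with equal n: n = 2·((z_{α/2} + z_β) / d)².
z_{α/2} + z_β = 2.241 + 0.524 = 2.765.
n = 2 × (2.765 / 0.762)² = 2 × 3.629² = 2 × 13.17 = 26.3.
Round up to the next whole participant.

n = 27 per group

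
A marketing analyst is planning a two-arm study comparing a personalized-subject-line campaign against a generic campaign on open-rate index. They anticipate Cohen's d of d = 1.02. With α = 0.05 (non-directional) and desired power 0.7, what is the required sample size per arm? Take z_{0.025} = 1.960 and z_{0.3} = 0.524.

n = 12 per group

For two independent groups with equal n: n = 2·((z_{α/2} + z_β) / d)².
z_{α/2} + z_β = 1.960 + 0.524 = 2.484.
n = 2 × (2.484 / 1.02)² = 2 × 2.435² = 2 × 5.93 = 11.9.
Round up to the next whole participant.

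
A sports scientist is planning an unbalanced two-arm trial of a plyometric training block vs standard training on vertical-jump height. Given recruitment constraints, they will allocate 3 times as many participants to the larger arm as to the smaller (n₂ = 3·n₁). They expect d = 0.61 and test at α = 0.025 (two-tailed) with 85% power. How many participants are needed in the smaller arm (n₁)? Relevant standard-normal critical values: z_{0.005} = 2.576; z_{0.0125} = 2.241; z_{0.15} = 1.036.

With allocation ratio k = n₂/n₁ = 3, Var(x̄₁−x̄₂) = σ²(1/n₁ + 1/(k·n₁)) = σ²·(k+1)/(k·n₁).
So n₁ = (1 + 1/k)·((z_{α/2} + z_β)/d)² = 1.333 × (3.277/0.61)².
n₁ = 1.333 × 28.86 = 38.5.
Round up: n₁ = 39, giving n₂ = 3 × 39 = 117.

n₁ = 39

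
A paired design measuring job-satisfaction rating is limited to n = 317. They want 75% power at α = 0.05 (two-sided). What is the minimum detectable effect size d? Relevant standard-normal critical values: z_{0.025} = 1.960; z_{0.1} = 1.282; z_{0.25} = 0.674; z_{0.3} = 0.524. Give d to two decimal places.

d_min ≈ 0.15

For a single sample (or paired design) of n = 317: d_min = (z_{α/2} + z_β)/√n.
z-sum = 1.960 + 0.674 = 2.634.
d_min = 2.634 / √317 = 2.634 / 17.804 = 0.148.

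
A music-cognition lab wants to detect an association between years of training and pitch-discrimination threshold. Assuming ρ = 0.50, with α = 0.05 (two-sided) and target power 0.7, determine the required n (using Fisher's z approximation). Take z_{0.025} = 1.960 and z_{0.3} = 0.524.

Fisher's z: C = ½·ln((1+r)/(1−r)) = ½·ln(3.0000) = 0.5493.
n = ((z_{α/2} + z_β)/C)² + 3.
(1.960 + 0.524) / 0.5493 = 2.484 / 0.5493 = 4.522.
n = 4.522² + 3 = 20.45 + 3 = 23.4.
Round up.

n = 24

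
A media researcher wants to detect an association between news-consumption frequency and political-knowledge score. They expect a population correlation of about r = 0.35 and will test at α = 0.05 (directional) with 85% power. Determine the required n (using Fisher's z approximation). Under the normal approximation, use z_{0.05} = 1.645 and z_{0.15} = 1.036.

n = 57

Fisher's z: C = ½·ln((1+r)/(1−r)) = ½·ln(2.0769) = 0.3654.
n = ((z_{α} + z_β)/C)² + 3.
(1.645 + 1.036) / 0.3654 = 2.681 / 0.3654 = 7.337.
n = 7.337² + 3 = 53.83 + 3 = 56.8.
Round up.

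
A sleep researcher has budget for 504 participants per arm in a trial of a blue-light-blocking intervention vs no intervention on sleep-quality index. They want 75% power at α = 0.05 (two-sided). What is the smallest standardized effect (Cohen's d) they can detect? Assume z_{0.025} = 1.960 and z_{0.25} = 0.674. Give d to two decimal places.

For two independent groups of n = 504 each: d_min = (z_{α/2} + z_β)·√(2/n).
z-sum = 1.960 + 0.674 = 2.634.
d_min = 2.634 × √(2/504) = 2.634 × 0.0630 = 0.166.

d_min ≈ 0.17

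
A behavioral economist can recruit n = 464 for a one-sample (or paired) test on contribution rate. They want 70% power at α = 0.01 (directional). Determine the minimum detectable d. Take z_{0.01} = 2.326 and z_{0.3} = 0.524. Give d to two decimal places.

For a single sample (or paired design) of n = 464: d_min = (z_{α} + z_β)/√n.
z-sum = 2.326 + 0.524 = 2.850.
d_min = 2.850 / √464 = 2.850 / 21.541 = 0.132.

d_min ≈ 0.13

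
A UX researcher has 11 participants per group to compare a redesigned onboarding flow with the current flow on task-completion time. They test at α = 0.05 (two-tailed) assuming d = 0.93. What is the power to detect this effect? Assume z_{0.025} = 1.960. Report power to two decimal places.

power ≈ 0.59

For two equal groups, power = Φ(d·√(n/2) − z_{α/2}).
d·√(n/2) = 0.93 × √(11/2) = 0.93 × 2.345 = 2.181.
z_β = 2.181 − 1.960 = 0.221.
Power = Φ(0.221) = 0.587.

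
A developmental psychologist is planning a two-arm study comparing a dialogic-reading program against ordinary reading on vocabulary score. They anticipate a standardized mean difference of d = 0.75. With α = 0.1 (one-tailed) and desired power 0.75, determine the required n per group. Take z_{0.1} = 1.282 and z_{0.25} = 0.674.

For two independent groups with equal n: n = 2·((z_{α} + z_β) / d)².
z_{α} + z_β = 1.282 + 0.674 = 1.956.
n = 2 × (1.956 / 0.75)² = 2 × 2.608² = 2 × 6.80 = 13.6.
Round up to the next whole participant.

n = 14 per group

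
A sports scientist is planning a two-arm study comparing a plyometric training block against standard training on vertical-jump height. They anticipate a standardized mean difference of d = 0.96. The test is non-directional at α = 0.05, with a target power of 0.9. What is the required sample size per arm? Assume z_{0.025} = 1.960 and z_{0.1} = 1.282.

n = 23 per group

For two independent groups with equal n: n = 2·((z_{α/2} + z_β) / d)².
z_{α/2} + z_β = 1.960 + 1.282 = 3.242.
n = 2 × (3.242 / 0.96)² = 2 × 3.377² = 2 × 11.40 = 22.8.
Round up to the next whole participant.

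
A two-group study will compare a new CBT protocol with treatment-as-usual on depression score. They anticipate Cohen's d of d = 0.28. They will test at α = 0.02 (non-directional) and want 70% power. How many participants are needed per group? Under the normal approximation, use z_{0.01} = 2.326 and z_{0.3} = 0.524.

n = 208 per group

For two independent groups with equal n: n = 2·((z_{α/2} + z_β) / d)².
z_{α/2} + z_β = 2.326 + 0.524 = 2.850.
n = 2 × (2.850 / 0.28)² = 2 × 10.179² = 2 × 103.60 = 207.2.
Round up to the next whole participant.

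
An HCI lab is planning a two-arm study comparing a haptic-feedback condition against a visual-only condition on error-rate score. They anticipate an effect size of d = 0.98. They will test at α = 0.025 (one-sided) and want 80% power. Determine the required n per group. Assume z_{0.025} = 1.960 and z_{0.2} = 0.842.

n = 17 per group

For two independent groups with equal n: n = 2·((z_{α} + z_β) / d)².
z_{α} + z_β = 1.960 + 0.842 = 2.802.
n = 2 × (2.802 / 0.98)² = 2 × 2.859² = 2 × 8.17 = 16.3.
Round up to the next whole participant.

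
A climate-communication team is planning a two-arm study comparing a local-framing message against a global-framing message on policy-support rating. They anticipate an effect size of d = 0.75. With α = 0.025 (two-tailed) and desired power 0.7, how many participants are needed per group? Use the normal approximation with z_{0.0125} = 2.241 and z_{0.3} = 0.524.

n = 28 per group

For two independent groups with equal n: n = 2·((z_{α/2} + z_β) / d)².
z_{α/2} + z_β = 2.241 + 0.524 = 2.765.
n = 2 × (2.765 / 0.75)² = 2 × 3.687² = 2 × 13.59 = 27.2.
Round up to the next whole participant.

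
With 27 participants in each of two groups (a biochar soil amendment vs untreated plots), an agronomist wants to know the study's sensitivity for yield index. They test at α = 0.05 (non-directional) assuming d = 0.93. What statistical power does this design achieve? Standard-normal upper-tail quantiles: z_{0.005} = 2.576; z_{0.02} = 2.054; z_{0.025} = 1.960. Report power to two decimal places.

power ≈ 0.93

For two equal groups, power = Φ(d·√(n/2) − z_{α/2}).
d·√(n/2) = 0.93 × √(27/2) = 0.93 × 3.674 = 3.417.
z_β = 3.417 − 1.960 = 1.457.
Power = Φ(1.457) = 0.927.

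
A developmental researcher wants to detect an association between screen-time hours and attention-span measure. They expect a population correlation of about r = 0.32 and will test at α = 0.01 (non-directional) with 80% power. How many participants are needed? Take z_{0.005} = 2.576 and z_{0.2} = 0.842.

n = 110

Fisher's z: C = ½·ln((1+r)/(1−r)) = ½·ln(1.9412) = 0.3316.
n = ((z_{α/2} + z_β)/C)² + 3.
(2.576 + 0.842) / 0.3316 = 3.418 / 0.3316 = 10.308.
n = 10.308² + 3 = 106.25 + 3 = 109.2.
Round up.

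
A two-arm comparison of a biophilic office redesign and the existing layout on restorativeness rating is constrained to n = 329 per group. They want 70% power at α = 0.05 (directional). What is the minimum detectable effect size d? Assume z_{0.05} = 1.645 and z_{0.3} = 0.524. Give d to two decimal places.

For two independent groups of n = 329 each: d_min = (z_{α} + z_β)·√(2/n).
z-sum = 1.645 + 0.524 = 2.169.
d_min = 2.169 × √(2/329) = 2.169 × 0.0780 = 0.169.

d_min ≈ 0.17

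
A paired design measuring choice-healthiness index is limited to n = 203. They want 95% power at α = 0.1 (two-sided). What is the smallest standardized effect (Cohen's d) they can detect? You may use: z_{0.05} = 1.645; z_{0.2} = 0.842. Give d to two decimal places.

For a single sample (or paired design) of n = 203: d_min = (z_{α/2} + z_β)/√n.
z-sum = 1.645 + 1.645 = 3.290.
d_min = 3.290 / √203 = 3.290 / 14.248 = 0.231.

d_min ≈ 0.23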